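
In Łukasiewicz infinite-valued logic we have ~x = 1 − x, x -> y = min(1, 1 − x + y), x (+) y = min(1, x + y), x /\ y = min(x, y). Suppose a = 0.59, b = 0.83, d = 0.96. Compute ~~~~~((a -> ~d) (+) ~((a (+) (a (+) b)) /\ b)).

~d = 1 − 0.96 = 0.04
a -> ~d = min(1, 1 − 0.59 + 0.04) = min(1, 0.45) = 0.45
a (+) b = min(1, 0.59 + 0.83) = min(1, 1.42) = 1.00
a (+) (a (+) b) = min(1, 0.59 + 1.00) = min(1, 1.59) = 1.00
(a (+) (a (+) b)) /\ b = min(1.00, 0.83) = 0.83
~((a (+) (a (+) b)) /\ b) = 1 − 0.83 = 0.17
(a -> ~d) (+) ~((a (+) (a (+) b)) /\ b) = min(1, 0.45 + 0.17) = min(1, 0.62) = 0.62
~((a -> ~d) (+) ~((a (+) (a (+) b)) /\ b)) = 1 − 0.62 = 0.38
~~((a -> ~d) (+) ~((a (+) (a (+) b)) /\ b)) = 1 − 0.38 = 0.62
~~~((a -> ~d) (+) ~((a (+) (a (+) b)) /\ b)) = 1 − 0.62 = 0.38
~~~~((a -> ~d) (+) ~((a (+) (a (+) b)) /\ b)) = 1 − 0.38 = 0.62
~~~~~((a -> ~d) (+) ~((a (+) (a (+) b)) /\ b)) = 1 − 0.62 = 0.38

0.38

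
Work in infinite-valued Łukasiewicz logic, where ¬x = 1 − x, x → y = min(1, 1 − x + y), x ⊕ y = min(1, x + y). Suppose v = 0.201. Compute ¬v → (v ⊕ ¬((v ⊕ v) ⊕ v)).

¬v = 1 − 0.201 = 0.799
v ⊕ v = min(1, 0.201 + 0.201) = min(1, 0.402) = 0.402
(v ⊕ v) ⊕ v = min(1, 0.402 + 0.201) = min(1, 0.603) = 0.603
¬((v ⊕ v) ⊕ v) = 1 − 0.603 = 0.397
v ⊕ ¬((v ⊕ v) ⊕ v) = min(1, 0.201 + 0.397) = min(1, 0.598) = 0.598
¬v → (v ⊕ ¬((v ⊕ v) ⊕ v)) = min(1, 1 − 0.799 + 0.598) = min(1, 0.799) = 0.799

0.799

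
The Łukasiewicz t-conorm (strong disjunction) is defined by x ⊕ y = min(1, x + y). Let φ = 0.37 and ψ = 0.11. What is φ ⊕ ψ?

0.48

φ ⊕ ψ = min(1, 0.37 + 0.11) = min(1, 0.48) = 0.48
For comparison, the Gödel t-conorm max(x, y) would give 0.37.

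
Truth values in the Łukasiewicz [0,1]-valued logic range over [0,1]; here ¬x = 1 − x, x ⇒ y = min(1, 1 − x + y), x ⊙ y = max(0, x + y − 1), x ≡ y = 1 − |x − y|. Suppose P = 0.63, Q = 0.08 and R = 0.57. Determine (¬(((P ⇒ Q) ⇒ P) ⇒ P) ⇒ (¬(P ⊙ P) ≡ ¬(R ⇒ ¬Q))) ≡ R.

0.68

P ⇒ Q = min(1, 1 − 0.63 + 0.08) = min(1, 0.45) = 0.45
(P ⇒ Q) ⇒ P = min(1, 1 − 0.45 + 0.63) = min(1, 1.18) = 1.00
((P ⇒ Q) ⇒ P) ⇒ P = min(1, 1 − 1.00 + 0.63) = min(1, 0.63) = 0.63
¬(((P ⇒ Q) ⇒ P) ⇒ P) = 1 − 0.63 = 0.37
P ⊙ P = max(0, 0.63 + 0.63 − 1) = max(0, 0.26) = 0.26
¬(P ⊙ P) = 1 − 0.26 = 0.74
¬Q = 1 − 0.08 = 0.92
R ⇒ ¬Q = min(1, 1 − 0.57 + 0.92) = min(1, 1.35) = 1.00
¬(R ⇒ ¬Q) = 1 − 1.00 = 0.00
¬(P ⊙ P) ≡ ¬(R ⇒ ¬Q) = 1 − |0.74 − 0.00| = 1 − 0.74 = 0.26
¬(((P ⇒ Q) ⇒ P) ⇒ P) ⇒ (¬(P ⊙ P) ≡ ¬(R ⇒ ¬Q)) = min(1, 1 − 0.37 + 0.26) = min(1, 0.89) = 0.89
(¬(((P ⇒ Q) ⇒ P) ⇒ P) ⇒ (¬(P ⊙ P) ≡ ¬(R ⇒ ¬Q))) ≡ R = 1 − |0.89 − 0.57| = 1 − 0.32 = 0.68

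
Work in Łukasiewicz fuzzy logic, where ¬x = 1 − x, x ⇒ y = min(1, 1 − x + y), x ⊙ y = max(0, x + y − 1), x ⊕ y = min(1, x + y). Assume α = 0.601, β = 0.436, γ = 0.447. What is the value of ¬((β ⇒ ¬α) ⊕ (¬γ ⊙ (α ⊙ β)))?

0.037

¬α = 1 − 0.601 = 0.399
β ⇒ ¬α = min(1, 1 − 0.436 + 0.399) = min(1, 0.963) = 0.963
¬γ = 1 − 0.447 = 0.553
α ⊙ β = max(0, 0.601 + 0.436 − 1) = max(0, 0.037) = 0.037
¬γ ⊙ (α ⊙ β) = max(0, 0.553 + 0.037 − 1) = max(0, -0.410) = 0.000
(β ⇒ ¬α) ⊕ (¬γ ⊙ (α ⊙ β)) = min(1, 0.963 + 0.000) = min(1, 0.963) = 0.963
¬((β ⇒ ¬α) ⊕ (¬γ ⊙ (α ⊙ β))) = 1 − 0.963 = 0.037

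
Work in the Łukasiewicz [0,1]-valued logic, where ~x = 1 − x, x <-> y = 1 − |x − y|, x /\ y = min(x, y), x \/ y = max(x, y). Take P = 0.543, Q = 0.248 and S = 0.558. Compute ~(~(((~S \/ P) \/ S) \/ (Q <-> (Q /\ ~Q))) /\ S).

1.000

~S = 1 − 0.558 = 0.442
~S \/ P = max(0.442, 0.543) = 0.543
(~S \/ P) \/ S = max(0.543, 0.558) = 0.558
~Q = 1 − 0.248 = 0.752
Q /\ ~Q = min(0.248, 0.752) = 0.248
Q <-> (Q /\ ~Q) = 1 − |0.248 − 0.248| = 1 − 0.000 = 1.000
((~S \/ P) \/ S) \/ (Q <-> (Q /\ ~Q)) = max(0.558, 1.000) = 1.000
~(((~S \/ P) \/ S) \/ (Q <-> (Q /\ ~Q))) = 1 − 1.000 = 0.000
~(((~S \/ P) \/ S) \/ (Q <-> (Q /\ ~Q))) /\ S = min(0.000, 0.558) = 0.000
~(~(((~S \/ P) \/ S) \/ (Q <-> (Q /\ ~Q))) /\ S) = 1 − 0.000 = 1.000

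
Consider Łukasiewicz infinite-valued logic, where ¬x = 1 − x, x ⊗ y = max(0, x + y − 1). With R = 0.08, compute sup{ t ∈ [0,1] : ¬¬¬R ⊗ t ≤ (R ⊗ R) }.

¬R = 1 − 0.08 = 0.92
¬¬R = 1 − 0.92 = 0.08
¬¬¬R = 1 − 0.08 = 0.92
So the left factor is ¬¬¬R = 0.92.
R ⊗ R = max(0, 0.08 + 0.08 − 1) = max(0, -0.84) = 0.00
So the right-hand bound is R ⊗ R = 0.00.
The residuum of the Łukasiewicz t-norm gives the supremum: min(1, 1 − 0.92 + 0.00).
1 − 0.92 + 0.00 = 0.08, so t = min(1, 0.08) = 0.08.
Check: 0.92 ⊗ 0.08 = max(0, 0.00) = 0.00 ≤ 0.00.

0.08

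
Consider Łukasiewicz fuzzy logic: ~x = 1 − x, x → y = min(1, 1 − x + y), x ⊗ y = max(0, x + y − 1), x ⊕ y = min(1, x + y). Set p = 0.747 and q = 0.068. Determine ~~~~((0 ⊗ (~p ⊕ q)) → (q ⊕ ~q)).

1.000

~p = 1 − 0.747 = 0.253
~p ⊕ q = min(1, 0.253 + 0.068) = min(1, 0.321) = 0.321
0 ⊗ (~p ⊕ q) = max(0, 0.000 + 0.321 − 1) = max(0, -0.679) = 0.000
~q = 1 − 0.068 = 0.932
q ⊕ ~q = min(1, 0.068 + 0.932) = min(1, 1.000) = 1.000
(0 ⊗ (~p ⊕ q)) → (q ⊕ ~q) = min(1, 1 − 0.000 + 1.000) = min(1, 2.000) = 1.000
~((0 ⊗ (~p ⊕ q)) → (q ⊕ ~q)) = 1 − 1.000 = 0.000
~~((0 ⊗ (~p ⊕ q)) → (q ⊕ ~q)) = 1 − 0.000 = 1.000
~~~((0 ⊗ (~p ⊕ q)) → (q ⊕ ~q)) = 1 − 1.000 = 0.000
~~~~((0 ⊗ (~p ⊕ q)) → (q ⊕ ~q)) = 1 − 0.000 = 1.000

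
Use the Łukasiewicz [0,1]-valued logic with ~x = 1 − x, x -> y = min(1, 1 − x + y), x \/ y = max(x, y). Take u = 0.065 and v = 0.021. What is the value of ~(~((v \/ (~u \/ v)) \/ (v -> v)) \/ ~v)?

0.021

~u = 1 − 0.065 = 0.935
~u \/ v = max(0.935, 0.021) = 0.935
v \/ (~u \/ v) = max(0.021, 0.935) = 0.935
v -> v = min(1, 1 − 0.021 + 0.021) = min(1, 1.000) = 1.000
(v \/ (~u \/ v)) \/ (v -> v) = max(0.935, 1.000) = 1.000
~((v \/ (~u \/ v)) \/ (v -> v)) = 1 − 1.000 = 0.000
~v = 1 − 0.021 = 0.979
~((v \/ (~u \/ v)) \/ (v -> v)) \/ ~v = max(0.000, 0.979) = 0.979
~(~((v \/ (~u \/ v)) \/ (v -> v)) \/ ~v) = 1 − 0.979 = 0.021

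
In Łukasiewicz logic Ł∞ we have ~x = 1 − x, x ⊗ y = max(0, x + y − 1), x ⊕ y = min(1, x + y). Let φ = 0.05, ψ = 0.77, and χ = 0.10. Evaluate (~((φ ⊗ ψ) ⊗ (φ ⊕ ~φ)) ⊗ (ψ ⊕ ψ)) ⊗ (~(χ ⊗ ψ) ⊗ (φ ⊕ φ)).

0.10

φ ⊗ ψ = max(0, 0.05 + 0.77 − 1) = max(0, -0.18) = 0.00
~φ = 1 − 0.05 = 0.95
φ ⊕ ~φ = min(1, 0.05 + 0.95) = min(1, 1.00) = 1.00
(φ ⊗ ψ) ⊗ (φ ⊕ ~φ) = max(0, 0.00 + 1.00 − 1) = max(0, 0.00) = 0.00
~((φ ⊗ ψ) ⊗ (φ ⊕ ~φ)) = 1 − 0.00 = 1.00
ψ ⊕ ψ = min(1, 0.77 + 0.77) = min(1, 1.54) = 1.00
~((φ ⊗ ψ) ⊗ (φ ⊕ ~φ)) ⊗ (ψ ⊕ ψ) = max(0, 1.00 + 1.00 − 1) = max(0, 1.00) = 1.00
χ ⊗ ψ = max(0, 0.10 + 0.77 − 1) = max(0, -0.13) = 0.00
~(χ ⊗ ψ) = 1 − 0.00 = 1.00
φ ⊕ φ = min(1, 0.05 + 0.05) = min(1, 0.10) = 0.10
~(χ ⊗ ψ) ⊗ (φ ⊕ φ) = max(0, 1.00 + 0.10 − 1) = max(0, 0.10) = 0.10
(~((φ ⊗ ψ) ⊗ (φ ⊕ ~φ)) ⊗ (ψ ⊕ ψ)) ⊗ (~(χ ⊗ ψ) ⊗ (φ ⊕ φ)) = max(0, 1.00 + 0.10 − 1) = max(0, 0.10) = 0.10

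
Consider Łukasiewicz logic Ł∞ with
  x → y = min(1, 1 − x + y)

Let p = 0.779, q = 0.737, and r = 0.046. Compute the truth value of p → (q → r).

0.530

q → r = min(1, 1 − 0.737 + 0.046) = min(1, 0.309) = 0.309
p → (q → r) = min(1, 1 − 0.779 + 0.309) = min(1, 0.530) = 0.530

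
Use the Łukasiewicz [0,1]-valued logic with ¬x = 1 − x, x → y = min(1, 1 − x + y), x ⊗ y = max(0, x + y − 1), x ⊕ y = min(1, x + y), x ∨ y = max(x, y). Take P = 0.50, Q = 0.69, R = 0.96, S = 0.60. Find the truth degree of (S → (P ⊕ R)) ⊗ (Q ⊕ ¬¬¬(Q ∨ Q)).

P ⊕ R = min(1, 0.50 + 0.96) = min(1, 1.46) = 1.00
S → (P ⊕ R) = min(1, 1 − 0.60 + 1.00) = min(1, 1.40) = 1.00
Q ∨ Q = max(0.69, 0.69) = 0.69
¬(Q ∨ Q) = 1 − 0.69 = 0.31
¬¬(Q ∨ Q) = 1 − 0.31 = 0.69
¬¬¬(Q ∨ Q) = 1 − 0.69 = 0.31
Q ⊕ ¬¬¬(Q ∨ Q) = min(1, 0.69 + 0.31) = min(1, 1.00) = 1.00
(S → (P ⊕ R)) ⊗ (Q ⊕ ¬¬¬(Q ∨ Q)) = max(0, 1.00 + 1.00 − 1) = max(0, 1.00) = 1.00

1.00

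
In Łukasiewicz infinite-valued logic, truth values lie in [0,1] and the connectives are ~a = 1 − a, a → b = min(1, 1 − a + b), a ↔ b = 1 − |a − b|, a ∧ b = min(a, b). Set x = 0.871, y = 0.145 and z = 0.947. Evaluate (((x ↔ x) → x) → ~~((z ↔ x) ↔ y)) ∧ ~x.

0.129

x ↔ x = 1 − |0.871 − 0.871| = 1 − 0.000 = 1.000
(x ↔ x) → x = min(1, 1 − 1.000 + 0.871) = min(1, 0.871) = 0.871
z ↔ x = 1 − |0.947 − 0.871| = 1 − 0.076 = 0.924
(z ↔ x) ↔ y = 1 − |0.924 − 0.145| = 1 − 0.779 = 0.221
~((z ↔ x) ↔ y) = 1 − 0.221 = 0.779
~~((z ↔ x) ↔ y) = 1 − 0.779 = 0.221
((x ↔ x) → x) → ~~((z ↔ x) ↔ y) = min(1, 1 − 0.871 + 0.221) = min(1, 0.350) = 0.350
~x = 1 − 0.871 = 0.129
(((x ↔ x) → x) → ~~((z ↔ x) ↔ y)) ∧ ~x = min(0.350, 0.129) = 0.129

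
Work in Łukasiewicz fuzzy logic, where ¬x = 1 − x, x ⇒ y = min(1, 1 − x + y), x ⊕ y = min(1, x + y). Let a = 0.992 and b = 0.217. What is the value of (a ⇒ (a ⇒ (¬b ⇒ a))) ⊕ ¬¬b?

¬b = 1 − 0.217 = 0.783
¬b ⇒ a = min(1, 1 − 0.783 + 0.992) = min(1, 1.209) = 1.000
a ⇒ (¬b ⇒ a) = min(1, 1 − 0.992 + 1.000) = min(1, 1.008) = 1.000
a ⇒ (a ⇒ (¬b ⇒ a)) = min(1, 1 − 0.992 + 1.000) = min(1, 1.008) = 1.000
¬¬b = 1 − 0.783 = 0.217
(a ⇒ (a ⇒ (¬b ⇒ a))) ⊕ ¬¬b = min(1, 1.000 + 0.217) = min(1, 1.217) = 1.000

1.000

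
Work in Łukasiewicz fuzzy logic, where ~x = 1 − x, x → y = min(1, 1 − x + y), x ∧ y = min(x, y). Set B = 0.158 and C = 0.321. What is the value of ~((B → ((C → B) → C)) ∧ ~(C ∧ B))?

0.158

C → B = min(1, 1 − 0.321 + 0.158) = min(1, 0.837) = 0.837
(C → B) → C = min(1, 1 − 0.837 + 0.321) = min(1, 0.484) = 0.484
B → ((C → B) → C) = min(1, 1 − 0.158 + 0.484) = min(1, 1.326) = 1.000
C ∧ B = min(0.321, 0.158) = 0.158
~(C ∧ B) = 1 − 0.158 = 0.842
(B → ((C → B) → C)) ∧ ~(C ∧ B) = min(1.000, 0.842) = 0.842
~((B → ((C → B) → C)) ∧ ~(C ∧ B)) = 1 − 0.842 = 0.158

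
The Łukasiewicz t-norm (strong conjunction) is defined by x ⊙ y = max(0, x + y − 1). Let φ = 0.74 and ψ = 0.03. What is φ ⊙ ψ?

φ ⊙ ψ = max(0, 0.74 + 0.03 − 1) = max(0, -0.23) = 0.00
For comparison, the Gödel (minimum) t-norm min(x, y) would give 0.03.

0.00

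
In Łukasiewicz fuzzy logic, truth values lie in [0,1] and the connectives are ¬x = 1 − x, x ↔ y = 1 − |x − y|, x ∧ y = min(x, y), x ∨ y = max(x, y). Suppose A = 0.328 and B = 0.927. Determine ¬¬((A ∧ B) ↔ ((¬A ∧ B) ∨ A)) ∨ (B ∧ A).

0.656

A ∧ B = min(0.328, 0.927) = 0.328
¬A = 1 − 0.328 = 0.672
¬A ∧ B = min(0.672, 0.927) = 0.672
(¬A ∧ B) ∨ A = max(0.672, 0.328) = 0.672
(A ∧ B) ↔ ((¬A ∧ B) ∨ A) = 1 − |0.328 − 0.672| = 1 − 0.344 = 0.656
¬((A ∧ B) ↔ ((¬A ∧ B) ∨ A)) = 1 − 0.656 = 0.344
¬¬((A ∧ B) ↔ ((¬A ∧ B) ∨ A)) = 1 − 0.344 = 0.656
B ∧ A = min(0.927, 0.328) = 0.328
¬¬((A ∧ B) ↔ ((¬A ∧ B) ∨ A)) ∨ (B ∧ A) = max(0.656, 0.328) = 0.656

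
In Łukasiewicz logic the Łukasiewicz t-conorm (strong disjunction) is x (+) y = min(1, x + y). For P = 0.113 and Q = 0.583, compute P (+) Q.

P (+) Q = min(1, 0.113 + 0.583) = min(1, 0.696) = 0.696
For comparison, the Gödel t-conorm max(x, y) would give 0.583.

0.696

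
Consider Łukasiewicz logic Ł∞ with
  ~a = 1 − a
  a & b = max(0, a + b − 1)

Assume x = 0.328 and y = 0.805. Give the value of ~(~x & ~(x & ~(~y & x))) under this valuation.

0.656

~x = 1 − 0.328 = 0.672
~y = 1 − 0.805 = 0.195
~y & x = max(0, 0.195 + 0.328 − 1) = max(0, -0.477) = 0.000
~(~y & x) = 1 − 0.000 = 1.000
x & ~(~y & x) = max(0, 0.328 + 1.000 − 1) = max(0, 0.328) = 0.328
~(x & ~(~y & x)) = 1 − 0.328 = 0.672
~x & ~(x & ~(~y & x)) = max(0, 0.672 + 0.672 − 1) = max(0, 0.344) = 0.344
~(~x & ~(x & ~(~y & x))) = 1 − 0.344 = 0.656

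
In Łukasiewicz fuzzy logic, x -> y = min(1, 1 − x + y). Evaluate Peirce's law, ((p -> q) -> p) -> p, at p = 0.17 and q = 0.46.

1.00

p -> q = min(1, 1 − 0.17 + 0.46) = min(1, 1.29) = 1.00
(p -> q) -> p = min(1, 1 − 1.00 + 0.17) = min(1, 0.17) = 0.17
((p -> q) -> p) -> p = min(1, 1 − 0.17 + 0.17) = min(1, 1.00) = 1.00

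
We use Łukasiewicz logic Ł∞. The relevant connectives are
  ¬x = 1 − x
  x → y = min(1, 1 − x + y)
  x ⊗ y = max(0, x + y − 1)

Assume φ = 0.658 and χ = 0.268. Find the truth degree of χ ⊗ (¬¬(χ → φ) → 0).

χ → φ = min(1, 1 − 0.268 + 0.658) = min(1, 1.390) = 1.000
¬(χ → φ) = 1 − 1.000 = 0.000
¬¬(χ → φ) = 1 − 0.000 = 1.000
¬¬(χ → φ) → 0 = min(1, 1 − 1.000 + 0.000) = min(1, 0.000) = 0.000
χ ⊗ (¬¬(χ → φ) → 0) = max(0, 0.268 + 0.000 − 1) = max(0, -0.732) = 0.000

0.000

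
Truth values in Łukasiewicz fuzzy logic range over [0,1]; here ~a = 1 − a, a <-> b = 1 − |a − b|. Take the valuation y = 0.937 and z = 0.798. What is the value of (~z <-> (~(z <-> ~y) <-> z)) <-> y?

0.328

~z = 1 − 0.798 = 0.202
~y = 1 − 0.937 = 0.063
z <-> ~y = 1 − |0.798 − 0.063| = 1 − 0.735 = 0.265
~(z <-> ~y) = 1 − 0.265 = 0.735
~(z <-> ~y) <-> z = 1 − |0.735 − 0.798| = 1 − 0.063 = 0.937
~z <-> (~(z <-> ~y) <-> z) = 1 − |0.202 − 0.937| = 1 − 0.735 = 0.265
(~z <-> (~(z <-> ~y) <-> z)) <-> y = 1 − |0.265 − 0.937| = 1 − 0.672 = 0.328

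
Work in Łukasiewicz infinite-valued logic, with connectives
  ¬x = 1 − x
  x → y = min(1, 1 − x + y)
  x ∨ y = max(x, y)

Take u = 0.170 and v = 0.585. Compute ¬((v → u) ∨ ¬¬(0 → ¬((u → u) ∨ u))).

v → u = min(1, 1 − 0.585 + 0.170) = min(1, 0.585) = 0.585
u → u = min(1, 1 − 0.170 + 0.170) = min(1, 1.000) = 1.000
(u → u) ∨ u = max(1.000, 0.170) = 1.000
¬((u → u) ∨ u) = 1 − 1.000 = 0.000
0 → ¬((u → u) ∨ u) = min(1, 1 − 0.000 + 0.000) = min(1, 1.000) = 1.000
¬(0 → ¬((u → u) ∨ u)) = 1 − 1.000 = 0.000
¬¬(0 → ¬((u → u) ∨ u)) = 1 − 0.000 = 1.000
(v → u) ∨ ¬¬(0 → ¬((u → u) ∨ u)) = max(0.585, 1.000) = 1.000
¬((v → u) ∨ ¬¬(0 → ¬((u → u) ∨ u))) = 1 − 1.000 = 0.000

0.000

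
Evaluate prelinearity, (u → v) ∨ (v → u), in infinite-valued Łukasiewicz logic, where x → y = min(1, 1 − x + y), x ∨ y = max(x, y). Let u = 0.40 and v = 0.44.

u → v = min(1, 1 − 0.40 + 0.44) = min(1, 1.04) = 1.00
v → u = min(1, 1 − 0.44 + 0.40) = min(1, 0.96) = 0.96
(u → v) ∨ (v → u) = max(1.00, 0.96) = 1.00
(As expected: a Ł∞-tautology — holds in every MV-chain.)

1.00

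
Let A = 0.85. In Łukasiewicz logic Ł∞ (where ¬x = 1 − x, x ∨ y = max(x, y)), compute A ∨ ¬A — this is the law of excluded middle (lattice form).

0.85

¬A = 1 − 0.85 = 0.15
A ∨ ¬A = max(0.85, 0.15) = 0.85
(The value 0.85 < 1 shows this instance is not satisfied; not a Ł∞-tautology — its value is max(a, 1−a).)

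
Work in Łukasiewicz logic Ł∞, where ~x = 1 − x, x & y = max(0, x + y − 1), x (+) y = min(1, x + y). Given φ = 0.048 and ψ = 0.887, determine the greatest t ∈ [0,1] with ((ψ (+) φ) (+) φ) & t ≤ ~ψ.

0.130

ψ (+) φ = min(1, 0.887 + 0.048) = min(1, 0.935) = 0.935
(ψ (+) φ) (+) φ = min(1, 0.935 + 0.048) = min(1, 0.983) = 0.983
So the left factor is (ψ (+) φ) (+) φ = 0.983.
~ψ = 1 − 0.887 = 0.113
So the right-hand bound is ~ψ = 0.113.
The residuum of the Łukasiewicz t-norm gives the supremum: min(1, 1 − 0.983 + 0.113).
1 − 0.983 + 0.113 = 0.130, so t = min(1, 0.130) = 0.130.
Check: 0.983 & 0.130 = max(0, 0.113) = 0.113 ≤ 0.113.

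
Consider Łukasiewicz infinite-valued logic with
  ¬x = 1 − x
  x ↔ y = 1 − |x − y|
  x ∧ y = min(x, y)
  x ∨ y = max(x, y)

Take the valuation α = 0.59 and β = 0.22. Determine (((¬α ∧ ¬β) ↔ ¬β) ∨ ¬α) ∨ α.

0.63

¬α = 1 − 0.59 = 0.41
¬β = 1 − 0.22 = 0.78
¬α ∧ ¬β = min(0.41, 0.78) = 0.41
(¬α ∧ ¬β) ↔ ¬β = 1 − |0.41 − 0.78| = 1 − 0.37 = 0.63
((¬α ∧ ¬β) ↔ ¬β) ∨ ¬α = max(0.63, 0.41) = 0.63
(((¬α ∧ ¬β) ↔ ¬β) ∨ ¬α) ∨ α = max(0.63, 0.59) = 0.63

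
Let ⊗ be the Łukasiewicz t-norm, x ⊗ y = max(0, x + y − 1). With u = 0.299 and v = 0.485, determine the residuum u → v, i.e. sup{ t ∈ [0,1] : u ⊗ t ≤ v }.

1.000

The residuum of the Łukasiewicz t-norm gives the supremum: min(1, 1 − 0.299 + 0.485).
1 − 0.299 + 0.485 = 1.186, so t = min(1, 1.186) = 1.000.
Check: 0.299 ⊗ 1.000 = max(0, 0.299) = 0.299 ≤ 0.485.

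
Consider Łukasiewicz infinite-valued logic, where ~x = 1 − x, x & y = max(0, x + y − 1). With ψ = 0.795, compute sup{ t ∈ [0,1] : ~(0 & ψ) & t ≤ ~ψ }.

0 & ψ = max(0, 0.000 + 0.795 − 1) = max(0, -0.205) = 0.000
~(0 & ψ) = 1 − 0.000 = 1.000
So the left factor is ~(0 & ψ) = 1.000.
~ψ = 1 − 0.795 = 0.205
So the right-hand bound is ~ψ = 0.205.
The residuum of the Łukasiewicz t-norm gives the supremum: min(1, 1 − 1.000 + 0.205).
1 − 1.000 + 0.205 = 0.205, so t = min(1, 0.205) = 0.205.
Check: 1.000 & 0.205 = max(0, 0.205) = 0.205 ≤ 0.205.

0.205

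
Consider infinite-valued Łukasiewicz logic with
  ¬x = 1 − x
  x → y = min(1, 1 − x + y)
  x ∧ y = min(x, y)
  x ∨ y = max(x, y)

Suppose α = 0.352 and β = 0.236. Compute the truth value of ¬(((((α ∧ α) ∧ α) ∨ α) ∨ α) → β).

α ∧ α = min(0.352, 0.352) = 0.352
(α ∧ α) ∧ α = min(0.352, 0.352) = 0.352
((α ∧ α) ∧ α) ∨ α = max(0.352, 0.352) = 0.352
(((α ∧ α) ∧ α) ∨ α) ∨ α = max(0.352, 0.352) = 0.352
((((α ∧ α) ∧ α) ∨ α) ∨ α) → β = min(1, 1 − 0.352 + 0.236) = min(1, 0.884) = 0.884
¬(((((α ∧ α) ∧ α) ∨ α) ∨ α) → β) = 1 − 0.884 = 0.116

0.116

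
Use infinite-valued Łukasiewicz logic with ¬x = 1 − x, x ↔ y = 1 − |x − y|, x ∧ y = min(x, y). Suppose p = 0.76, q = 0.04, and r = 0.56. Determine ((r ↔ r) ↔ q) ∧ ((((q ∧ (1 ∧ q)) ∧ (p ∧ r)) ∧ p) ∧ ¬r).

r ↔ r = 1 − |0.56 − 0.56| = 1 − 0.00 = 1.00
(r ↔ r) ↔ q = 1 − |1.00 − 0.04| = 1 − 0.96 = 0.04
1 ∧ q = min(1.00, 0.04) = 0.04
q ∧ (1 ∧ q) = min(0.04, 0.04) = 0.04
p ∧ r = min(0.76, 0.56) = 0.56
(q ∧ (1 ∧ q)) ∧ (p ∧ r) = min(0.04, 0.56) = 0.04
((q ∧ (1 ∧ q)) ∧ (p ∧ r)) ∧ p = min(0.04, 0.76) = 0.04
¬r = 1 − 0.56 = 0.44
(((q ∧ (1 ∧ q)) ∧ (p ∧ r)) ∧ p) ∧ ¬r = min(0.04, 0.44) = 0.04
((r ↔ r) ↔ q) ∧ ((((q ∧ (1 ∧ q)) ∧ (p ∧ r)) ∧ p) ∧ ¬r) = min(0.04, 0.04) = 0.04

0.04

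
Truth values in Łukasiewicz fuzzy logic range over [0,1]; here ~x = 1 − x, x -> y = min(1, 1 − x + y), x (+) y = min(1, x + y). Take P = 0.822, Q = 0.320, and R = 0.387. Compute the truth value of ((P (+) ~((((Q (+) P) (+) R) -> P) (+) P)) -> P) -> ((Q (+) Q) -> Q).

Q (+) P = min(1, 0.320 + 0.822) = min(1, 1.142) = 1.000
(Q (+) P) (+) R = min(1, 1.000 + 0.387) = min(1, 1.387) = 1.000
((Q (+) P) (+) R) -> P = min(1, 1 − 1.000 + 0.822) = min(1, 0.822) = 0.822
(((Q (+) P) (+) R) -> P) (+) P = min(1, 0.822 + 0.822) = min(1, 1.644) = 1.000
~((((Q (+) P) (+) R) -> P) (+) P) = 1 − 1.000 = 0.000
P (+) ~((((Q (+) P) (+) R) -> P) (+) P) = min(1, 0.822 + 0.000) = min(1, 0.822) = 0.822
(P (+) ~((((Q (+) P) (+) R) -> P) (+) P)) -> P = min(1, 1 − 0.822 + 0.822) = min(1, 1.000) = 1.000
Q (+) Q = min(1, 0.320 + 0.320) = min(1, 0.640) = 0.640
(Q (+) Q) -> Q = min(1, 1 − 0.640 + 0.320) = min(1, 0.680) = 0.680
((P (+) ~((((Q (+) P) (+) R) -> P) (+) P)) -> P) -> ((Q (+) Q) -> Q) = min(1, 1 − 1.000 + 0.680) = min(1, 0.680) = 0.680

0.680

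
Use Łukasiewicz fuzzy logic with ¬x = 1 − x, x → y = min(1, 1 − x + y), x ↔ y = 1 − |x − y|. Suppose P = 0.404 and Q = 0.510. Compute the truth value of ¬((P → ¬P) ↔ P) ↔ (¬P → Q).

0.682

¬P = 1 − 0.404 = 0.596
P → ¬P = min(1, 1 − 0.404 + 0.596) = min(1, 1.192) = 1.000
(P → ¬P) ↔ P = 1 − |1.000 − 0.404| = 1 − 0.596 = 0.404
¬((P → ¬P) ↔ P) = 1 − 0.404 = 0.596
¬P → Q = min(1, 1 − 0.596 + 0.510) = min(1, 0.914) = 0.914
¬((P → ¬P) ↔ P) ↔ (¬P → Q) = 1 − |0.596 − 0.914| = 1 − 0.318 = 0.682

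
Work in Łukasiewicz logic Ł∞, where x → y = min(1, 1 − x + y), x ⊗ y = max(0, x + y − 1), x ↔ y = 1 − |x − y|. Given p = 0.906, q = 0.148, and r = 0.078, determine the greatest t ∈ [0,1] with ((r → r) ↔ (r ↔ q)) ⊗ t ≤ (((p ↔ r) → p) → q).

r → r = min(1, 1 − 0.078 + 0.078) = min(1, 1.000) = 1.000
r ↔ q = 1 − |0.078 − 0.148| = 1 − 0.070 = 0.930
(r → r) ↔ (r ↔ q) = 1 − |1.000 − 0.930| = 1 − 0.070 = 0.930
So the left factor is (r → r) ↔ (r ↔ q) = 0.930.
p ↔ r = 1 − |0.906 − 0.078| = 1 − 0.828 = 0.172
(p ↔ r) → p = min(1, 1 − 0.172 + 0.906) = min(1, 1.734) = 1.000
((p ↔ r) → p) → q = min(1, 1 − 1.000 + 0.148) = min(1, 0.148) = 0.148
So the right-hand bound is ((p ↔ r) → p) → q = 0.148.
The residuum of the Łukasiewicz t-norm gives the supremum: min(1, 1 − 0.930 + 0.148).
1 − 0.930 + 0.148 = 0.218, so t = min(1, 0.218) = 0.218.
Check: 0.930 ⊗ 0.218 = max(0, 0.148) = 0.148 ≤ 0.148.

0.218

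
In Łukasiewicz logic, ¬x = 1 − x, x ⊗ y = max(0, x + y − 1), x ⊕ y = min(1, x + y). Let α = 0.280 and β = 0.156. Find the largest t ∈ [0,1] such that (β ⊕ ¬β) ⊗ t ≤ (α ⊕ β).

¬β = 1 − 0.156 = 0.844
β ⊕ ¬β = min(1, 0.156 + 0.844) = min(1, 1.000) = 1.000
So the left factor is β ⊕ ¬β = 1.000.
α ⊕ β = min(1, 0.280 + 0.156) = min(1, 0.436) = 0.436
So the right-hand bound is α ⊕ β = 0.436.
The residuum of the Łukasiewicz t-norm gives the supremum: min(1, 1 − 1.000 + 0.436).
1 − 1.000 + 0.436 = 0.436, so t = min(1, 0.436) = 0.436.
Check: 1.000 ⊗ 0.436 = max(0, 0.436) = 0.436 ≤ 0.436.

0.436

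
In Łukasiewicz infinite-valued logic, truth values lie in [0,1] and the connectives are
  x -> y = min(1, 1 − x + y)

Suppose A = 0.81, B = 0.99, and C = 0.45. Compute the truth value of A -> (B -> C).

0.65

B -> C = min(1, 1 − 0.99 + 0.45) = min(1, 0.46) = 0.46
A -> (B -> C) = min(1, 1 − 0.81 + 0.46) = min(1, 0.65) = 0.65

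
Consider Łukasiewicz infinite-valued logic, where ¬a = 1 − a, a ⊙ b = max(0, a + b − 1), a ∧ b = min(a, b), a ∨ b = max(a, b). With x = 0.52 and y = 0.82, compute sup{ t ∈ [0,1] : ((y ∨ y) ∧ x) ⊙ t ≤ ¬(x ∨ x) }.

y ∨ y = max(0.82, 0.82) = 0.82
(y ∨ y) ∧ x = min(0.82, 0.52) = 0.52
So the left factor is (y ∨ y) ∧ x = 0.52.
x ∨ x = max(0.52, 0.52) = 0.52
¬(x ∨ x) = 1 − 0.52 = 0.48
So the right-hand bound is ¬(x ∨ x) = 0.48.
The residuum of the Łukasiewicz t-norm gives the supremum: min(1, 1 − 0.52 + 0.48).
1 − 0.52 + 0.48 = 0.96, so t = min(1, 0.96) = 0.96.
Check: 0.52 ⊙ 0.96 = max(0, 0.48) = 0.48 ≤ 0.48.

0.96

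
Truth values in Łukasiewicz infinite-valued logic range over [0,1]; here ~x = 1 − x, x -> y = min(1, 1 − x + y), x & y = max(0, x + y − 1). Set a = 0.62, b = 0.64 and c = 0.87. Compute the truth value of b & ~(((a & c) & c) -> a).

0.00

a & c = max(0, 0.62 + 0.87 − 1) = max(0, 0.49) = 0.49
(a & c) & c = max(0, 0.49 + 0.87 − 1) = max(0, 0.36) = 0.36
((a & c) & c) -> a = min(1, 1 − 0.36 + 0.62) = min(1, 1.26) = 1.00
~(((a & c) & c) -> a) = 1 − 1.00 = 0.00
b & ~(((a & c) & c) -> a) = max(0, 0.64 + 0.00 − 1) = max(0, -0.36) = 0.00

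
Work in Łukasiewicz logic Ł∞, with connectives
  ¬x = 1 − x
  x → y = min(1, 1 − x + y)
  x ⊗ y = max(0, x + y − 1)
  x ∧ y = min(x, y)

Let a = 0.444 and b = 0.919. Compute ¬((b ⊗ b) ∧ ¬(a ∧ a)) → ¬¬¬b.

b ⊗ b = max(0, 0.919 + 0.919 − 1) = max(0, 0.838) = 0.838
a ∧ a = min(0.444, 0.444) = 0.444
¬(a ∧ a) = 1 − 0.444 = 0.556
(b ⊗ b) ∧ ¬(a ∧ a) = min(0.838, 0.556) = 0.556
¬((b ⊗ b) ∧ ¬(a ∧ a)) = 1 − 0.556 = 0.444
¬b = 1 − 0.919 = 0.081
¬¬b = 1 − 0.081 = 0.919
¬¬¬b = 1 − 0.919 = 0.081
¬((b ⊗ b) ∧ ¬(a ∧ a)) → ¬¬¬b = min(1, 1 − 0.444 + 0.081) = min(1, 0.637) = 0.637

0.637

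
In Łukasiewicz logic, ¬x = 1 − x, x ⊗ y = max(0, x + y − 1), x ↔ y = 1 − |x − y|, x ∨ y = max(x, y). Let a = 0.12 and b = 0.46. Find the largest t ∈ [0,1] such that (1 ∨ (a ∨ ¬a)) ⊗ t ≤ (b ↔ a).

0.66

¬a = 1 − 0.12 = 0.88
a ∨ ¬a = max(0.12, 0.88) = 0.88
1 ∨ (a ∨ ¬a) = max(1.00, 0.88) = 1.00
So the left factor is 1 ∨ (a ∨ ¬a) = 1.00.
b ↔ a = 1 − |0.46 − 0.12| = 1 − 0.34 = 0.66
So the right-hand bound is b ↔ a = 0.66.
The residuum of the Łukasiewicz t-norm gives the supremum: min(1, 1 − 1.00 + 0.66).
1 − 1.00 + 0.66 = 0.66, so t = min(1, 0.66) = 0.66.
Check: 1.00 ⊗ 0.66 = max(0, 0.66) = 0.66 ≤ 0.66.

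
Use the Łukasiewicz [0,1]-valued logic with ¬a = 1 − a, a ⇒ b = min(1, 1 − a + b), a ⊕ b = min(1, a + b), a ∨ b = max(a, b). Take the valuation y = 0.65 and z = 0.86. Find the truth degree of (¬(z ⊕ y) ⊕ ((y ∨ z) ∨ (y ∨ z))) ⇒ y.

0.79

z ⊕ y = min(1, 0.86 + 0.65) = min(1, 1.51) = 1.00
¬(z ⊕ y) = 1 − 1.00 = 0.00
y ∨ z = max(0.65, 0.86) = 0.86
(y ∨ z) ∨ (y ∨ z) = max(0.86, 0.86) = 0.86
¬(z ⊕ y) ⊕ ((y ∨ z) ∨ (y ∨ z)) = min(1, 0.00 + 0.86) = min(1, 0.86) = 0.86
(¬(z ⊕ y) ⊕ ((y ∨ z) ∨ (y ∨ z))) ⇒ y = min(1, 1 − 0.86 + 0.65) = min(1, 0.79) = 0.79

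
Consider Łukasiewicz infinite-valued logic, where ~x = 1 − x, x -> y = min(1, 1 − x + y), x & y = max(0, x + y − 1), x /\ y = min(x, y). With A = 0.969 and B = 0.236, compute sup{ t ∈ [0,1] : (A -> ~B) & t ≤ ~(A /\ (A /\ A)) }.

~B = 1 − 0.236 = 0.764
A -> ~B = min(1, 1 − 0.969 + 0.764) = min(1, 0.795) = 0.795
So the left factor is A -> ~B = 0.795.
A /\ A = min(0.969, 0.969) = 0.969
A /\ (A /\ A) = min(0.969, 0.969) = 0.969
~(A /\ (A /\ A)) = 1 − 0.969 = 0.031
So the right-hand bound is ~(A /\ (A /\ A)) = 0.031.
The residuum of the Łukasiewicz t-norm gives the supremum: min(1, 1 − 0.795 + 0.031).
1 − 0.795 + 0.031 = 0.236, so t = min(1, 0.236) = 0.236.
Check: 0.795 & 0.236 = max(0, 0.031) = 0.031 ≤ 0.031.

0.236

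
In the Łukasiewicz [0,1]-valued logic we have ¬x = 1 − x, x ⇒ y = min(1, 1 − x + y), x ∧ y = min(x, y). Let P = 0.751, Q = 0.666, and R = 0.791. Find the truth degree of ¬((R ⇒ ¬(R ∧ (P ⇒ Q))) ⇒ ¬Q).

P ⇒ Q = min(1, 1 − 0.751 + 0.666) = min(1, 0.915) = 0.915
R ∧ (P ⇒ Q) = min(0.791, 0.915) = 0.791
¬(R ∧ (P ⇒ Q)) = 1 − 0.791 = 0.209
R ⇒ ¬(R ∧ (P ⇒ Q)) = min(1, 1 − 0.791 + 0.209) = min(1, 0.418) = 0.418
¬Q = 1 − 0.666 = 0.334
(R ⇒ ¬(R ∧ (P ⇒ Q))) ⇒ ¬Q = min(1, 1 − 0.418 + 0.334) = min(1, 0.916) = 0.916
¬((R ⇒ ¬(R ∧ (P ⇒ Q))) ⇒ ¬Q) = 1 − 0.916 = 0.084

0.084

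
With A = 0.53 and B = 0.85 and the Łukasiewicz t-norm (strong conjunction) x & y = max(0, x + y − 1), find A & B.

A & B = max(0, 0.53 + 0.85 − 1) = max(0, 0.38) = 0.38
For comparison, the Gödel (minimum) t-norm min(x, y) would give 0.53.

0.38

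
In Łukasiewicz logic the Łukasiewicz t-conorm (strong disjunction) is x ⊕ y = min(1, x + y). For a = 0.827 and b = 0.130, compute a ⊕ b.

0.957

a ⊕ b = min(1, 0.827 + 0.130) = min(1, 0.957) = 0.957
For comparison, the Gödel t-conorm max(x, y) would give 0.827.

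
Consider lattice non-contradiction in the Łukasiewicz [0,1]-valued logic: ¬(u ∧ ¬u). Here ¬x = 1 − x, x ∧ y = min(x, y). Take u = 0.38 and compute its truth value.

¬u = 1 − 0.38 = 0.62
u ∧ ¬u = min(0.38, 0.62) = 0.38
¬(u ∧ ¬u) = 1 − 0.38 = 0.62
(The value 0.62 < 1 shows this instance is not satisfied; not a Ł∞-tautology — its value is 1 − min(a, 1−a).)

0.62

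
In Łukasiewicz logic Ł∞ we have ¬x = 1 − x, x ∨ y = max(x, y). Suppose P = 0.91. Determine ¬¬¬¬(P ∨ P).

0.91

P ∨ P = max(0.91, 0.91) = 0.91
¬(P ∨ P) = 1 − 0.91 = 0.09
¬¬(P ∨ P) = 1 − 0.09 = 0.91
¬¬¬(P ∨ P) = 1 − 0.91 = 0.09
¬¬¬¬(P ∨ P) = 1 − 0.09 = 0.91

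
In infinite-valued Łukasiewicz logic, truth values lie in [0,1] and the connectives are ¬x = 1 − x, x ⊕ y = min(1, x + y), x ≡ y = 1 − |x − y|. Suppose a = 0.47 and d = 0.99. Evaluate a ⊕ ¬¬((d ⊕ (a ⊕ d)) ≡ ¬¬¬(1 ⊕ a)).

0.47

a ⊕ d = min(1, 0.47 + 0.99) = min(1, 1.46) = 1.00
d ⊕ (a ⊕ d) = min(1, 0.99 + 1.00) = min(1, 1.99) = 1.00
1 ⊕ a = min(1, 1.00 + 0.47) = min(1, 1.47) = 1.00
¬(1 ⊕ a) = 1 − 1.00 = 0.00
¬¬(1 ⊕ a) = 1 − 0.00 = 1.00
¬¬¬(1 ⊕ a) = 1 − 1.00 = 0.00
(d ⊕ (a ⊕ d)) ≡ ¬¬¬(1 ⊕ a) = 1 − |1.00 − 0.00| = 1 − 1.00 = 0.00
¬((d ⊕ (a ⊕ d)) ≡ ¬¬¬(1 ⊕ a)) = 1 − 0.00 = 1.00
¬¬((d ⊕ (a ⊕ d)) ≡ ¬¬¬(1 ⊕ a)) = 1 − 1.00 = 0.00
a ⊕ ¬¬((d ⊕ (a ⊕ d)) ≡ ¬¬¬(1 ⊕ a)) = min(1, 0.47 + 0.00) = min(1, 0.47) = 0.47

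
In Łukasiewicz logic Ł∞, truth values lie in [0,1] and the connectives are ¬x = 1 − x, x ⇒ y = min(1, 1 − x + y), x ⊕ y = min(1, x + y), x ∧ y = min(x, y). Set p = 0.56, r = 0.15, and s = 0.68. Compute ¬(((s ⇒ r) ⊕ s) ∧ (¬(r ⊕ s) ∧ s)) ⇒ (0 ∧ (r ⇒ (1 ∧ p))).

s ⇒ r = min(1, 1 − 0.68 + 0.15) = min(1, 0.47) = 0.47
(s ⇒ r) ⊕ s = min(1, 0.47 + 0.68) = min(1, 1.15) = 1.00
r ⊕ s = min(1, 0.15 + 0.68) = min(1, 0.83) = 0.83
¬(r ⊕ s) = 1 − 0.83 = 0.17
¬(r ⊕ s) ∧ s = min(0.17, 0.68) = 0.17
((s ⇒ r) ⊕ s) ∧ (¬(r ⊕ s) ∧ s) = min(1.00, 0.17) = 0.17
¬(((s ⇒ r) ⊕ s) ∧ (¬(r ⊕ s) ∧ s)) = 1 − 0.17 = 0.83
1 ∧ p = min(1.00, 0.56) = 0.56
r ⇒ (1 ∧ p) = min(1, 1 − 0.15 + 0.56) = min(1, 1.41) = 1.00
0 ∧ (r ⇒ (1 ∧ p)) = min(0.00, 1.00) = 0.00
¬(((s ⇒ r) ⊕ s) ∧ (¬(r ⊕ s) ∧ s)) ⇒ (0 ∧ (r ⇒ (1 ∧ p))) = min(1, 1 − 0.83 + 0.00) = min(1, 0.17) = 0.17

0.17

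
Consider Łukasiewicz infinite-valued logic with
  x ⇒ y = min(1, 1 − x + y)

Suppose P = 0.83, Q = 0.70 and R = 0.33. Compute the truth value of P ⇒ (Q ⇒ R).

Q ⇒ R = min(1, 1 − 0.70 + 0.33) = min(1, 0.63) = 0.63
P ⇒ (Q ⇒ R) = min(1, 1 − 0.83 + 0.63) = min(1, 0.80) = 0.80

0.80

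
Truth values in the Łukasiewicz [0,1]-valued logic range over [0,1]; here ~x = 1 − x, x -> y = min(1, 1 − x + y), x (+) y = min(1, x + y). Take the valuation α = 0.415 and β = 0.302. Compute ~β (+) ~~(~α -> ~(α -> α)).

1.000

~β = 1 − 0.302 = 0.698
~α = 1 − 0.415 = 0.585
α -> α = min(1, 1 − 0.415 + 0.415) = min(1, 1.000) = 1.000
~(α -> α) = 1 − 1.000 = 0.000
~α -> ~(α -> α) = min(1, 1 − 0.585 + 0.000) = min(1, 0.415) = 0.415
~(~α -> ~(α -> α)) = 1 − 0.415 = 0.585
~~(~α -> ~(α -> α)) = 1 − 0.585 = 0.415
~β (+) ~~(~α -> ~(α -> α)) = min(1, 0.698 + 0.415) = min(1, 1.113) = 1.000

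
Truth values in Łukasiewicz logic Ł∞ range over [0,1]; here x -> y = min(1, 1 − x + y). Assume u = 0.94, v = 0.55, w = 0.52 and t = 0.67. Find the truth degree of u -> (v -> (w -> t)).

w -> t = min(1, 1 − 0.52 + 0.67) = min(1, 1.15) = 1.00
v -> (w -> t) = min(1, 1 − 0.55 + 1.00) = min(1, 1.45) = 1.00
u -> (v -> (w -> t)) = min(1, 1 − 0.94 + 1.00) = min(1, 1.06) = 1.00

1.00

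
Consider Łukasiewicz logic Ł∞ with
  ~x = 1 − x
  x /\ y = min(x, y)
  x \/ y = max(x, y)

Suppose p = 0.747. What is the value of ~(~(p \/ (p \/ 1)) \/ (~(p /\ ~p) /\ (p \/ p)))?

p \/ 1 = max(0.747, 1.000) = 1.000
p \/ (p \/ 1) = max(0.747, 1.000) = 1.000
~(p \/ (p \/ 1)) = 1 − 1.000 = 0.000
~p = 1 − 0.747 = 0.253
p /\ ~p = min(0.747, 0.253) = 0.253
~(p /\ ~p) = 1 − 0.253 = 0.747
p \/ p = max(0.747, 0.747) = 0.747
~(p /\ ~p) /\ (p \/ p) = min(0.747, 0.747) = 0.747
~(p \/ (p \/ 1)) \/ (~(p /\ ~p) /\ (p \/ p)) = max(0.000, 0.747) = 0.747
~(~(p \/ (p \/ 1)) \/ (~(p /\ ~p) /\ (p \/ p))) = 1 − 0.747 = 0.253

0.253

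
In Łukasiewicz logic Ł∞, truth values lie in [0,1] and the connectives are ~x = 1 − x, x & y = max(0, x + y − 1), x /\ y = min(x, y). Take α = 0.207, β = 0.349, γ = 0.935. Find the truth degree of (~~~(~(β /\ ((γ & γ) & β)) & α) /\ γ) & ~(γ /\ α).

γ & γ = max(0, 0.935 + 0.935 − 1) = max(0, 0.870) = 0.870
(γ & γ) & β = max(0, 0.870 + 0.349 − 1) = max(0, 0.219) = 0.219
β /\ ((γ & γ) & β) = min(0.349, 0.219) = 0.219
~(β /\ ((γ & γ) & β)) = 1 − 0.219 = 0.781
~(β /\ ((γ & γ) & β)) & α = max(0, 0.781 + 0.207 − 1) = max(0, -0.012) = 0.000
~(~(β /\ ((γ & γ) & β)) & α) = 1 − 0.000 = 1.000
~~(~(β /\ ((γ & γ) & β)) & α) = 1 − 1.000 = 0.000
~~~(~(β /\ ((γ & γ) & β)) & α) = 1 − 0.000 = 1.000
~~~(~(β /\ ((γ & γ) & β)) & α) /\ γ = min(1.000, 0.935) = 0.935
γ /\ α = min(0.935, 0.207) = 0.207
~(γ /\ α) = 1 − 0.207 = 0.793
(~~~(~(β /\ ((γ & γ) & β)) & α) /\ γ) & ~(γ /\ α) = max(0, 0.935 + 0.793 − 1) = max(0, 0.728) = 0.728

0.728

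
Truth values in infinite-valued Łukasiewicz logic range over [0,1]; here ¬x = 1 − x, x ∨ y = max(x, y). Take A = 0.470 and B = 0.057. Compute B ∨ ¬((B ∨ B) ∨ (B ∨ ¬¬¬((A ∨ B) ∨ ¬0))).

0.943

B ∨ B = max(0.057, 0.057) = 0.057
A ∨ B = max(0.470, 0.057) = 0.470
¬0 = 1 − 0.000 = 1.000
(A ∨ B) ∨ ¬0 = max(0.470, 1.000) = 1.000
¬((A ∨ B) ∨ ¬0) = 1 − 1.000 = 0.000
¬¬((A ∨ B) ∨ ¬0) = 1 − 0.000 = 1.000
¬¬¬((A ∨ B) ∨ ¬0) = 1 − 1.000 = 0.000
B ∨ ¬¬¬((A ∨ B) ∨ ¬0) = max(0.057, 0.000) = 0.057
(B ∨ B) ∨ (B ∨ ¬¬¬((A ∨ B) ∨ ¬0)) = max(0.057, 0.057) = 0.057
¬((B ∨ B) ∨ (B ∨ ¬¬¬((A ∨ B) ∨ ¬0))) = 1 − 0.057 = 0.943
B ∨ ¬((B ∨ B) ∨ (B ∨ ¬¬¬((A ∨ B) ∨ ¬0))) = max(0.057, 0.943) = 0.943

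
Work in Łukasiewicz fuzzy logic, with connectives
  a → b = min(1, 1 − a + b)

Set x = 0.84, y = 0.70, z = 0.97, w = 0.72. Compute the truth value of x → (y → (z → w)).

z → w = min(1, 1 − 0.97 + 0.72) = min(1, 0.75) = 0.75
y → (z → w) = min(1, 1 − 0.70 + 0.75) = min(1, 1.05) = 1.00
x → (y → (z → w)) = min(1, 1 − 0.84 + 1.00) = min(1, 1.16) = 1.00

1.00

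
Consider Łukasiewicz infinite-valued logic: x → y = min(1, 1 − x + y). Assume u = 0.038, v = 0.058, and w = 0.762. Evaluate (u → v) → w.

u → v = min(1, 1 − 0.038 + 0.058) = min(1, 1.020) = 1.000
(u → v) → w = min(1, 1 − 1.000 + 0.762) = min(1, 0.762) = 0.762

0.762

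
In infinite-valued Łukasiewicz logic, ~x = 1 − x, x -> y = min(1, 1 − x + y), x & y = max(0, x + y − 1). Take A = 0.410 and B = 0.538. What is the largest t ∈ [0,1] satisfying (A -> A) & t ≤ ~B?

0.462

A -> A = min(1, 1 − 0.410 + 0.410) = min(1, 1.000) = 1.000
So the left factor is A -> A = 1.000.
~B = 1 − 0.538 = 0.462
So the right-hand bound is ~B = 0.462.
The residuum of the Łukasiewicz t-norm gives the supremum: min(1, 1 − 1.000 + 0.462).
1 − 1.000 + 0.462 = 0.462, so t = min(1, 0.462) = 0.462.
Check: 1.000 & 0.462 = max(0, 0.462) = 0.462 ≤ 0.462.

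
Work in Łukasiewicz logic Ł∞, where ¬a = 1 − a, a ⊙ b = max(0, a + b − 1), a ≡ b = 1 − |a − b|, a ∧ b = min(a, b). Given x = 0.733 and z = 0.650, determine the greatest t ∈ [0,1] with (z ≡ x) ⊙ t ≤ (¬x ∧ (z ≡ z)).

0.350

z ≡ x = 1 − |0.650 − 0.733| = 1 − 0.083 = 0.917
So the left factor is z ≡ x = 0.917.
¬x = 1 − 0.733 = 0.267
z ≡ z = 1 − |0.650 − 0.650| = 1 − 0.000 = 1.000
¬x ∧ (z ≡ z) = min(0.267, 1.000) = 0.267
So the right-hand bound is ¬x ∧ (z ≡ z) = 0.267.
The residuum of the Łukasiewicz t-norm gives the supremum: min(1, 1 − 0.917 + 0.267).
1 − 0.917 + 0.267 = 0.350, so t = min(1, 0.350) = 0.350.
Check: 0.917 ⊙ 0.350 = max(0, 0.267) = 0.267 ≤ 0.267.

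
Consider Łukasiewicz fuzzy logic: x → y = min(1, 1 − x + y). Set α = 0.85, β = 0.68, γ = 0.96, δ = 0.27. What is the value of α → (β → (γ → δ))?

γ → δ = min(1, 1 − 0.96 + 0.27) = min(1, 0.31) = 0.31
β → (γ → δ) = min(1, 1 − 0.68 + 0.31) = min(1, 0.63) = 0.63
α → (β → (γ → δ)) = min(1, 1 − 0.85 + 0.63) = min(1, 0.78) = 0.78

0.78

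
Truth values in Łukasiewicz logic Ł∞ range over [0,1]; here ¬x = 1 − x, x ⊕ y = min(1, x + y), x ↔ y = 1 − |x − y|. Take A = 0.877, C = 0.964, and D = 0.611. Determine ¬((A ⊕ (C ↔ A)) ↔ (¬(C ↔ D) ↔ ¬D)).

C ↔ A = 1 − |0.964 − 0.877| = 1 − 0.087 = 0.913
A ⊕ (C ↔ A) = min(1, 0.877 + 0.913) = min(1, 1.790) = 1.000
C ↔ D = 1 − |0.964 − 0.611| = 1 − 0.353 = 0.647
¬(C ↔ D) = 1 − 0.647 = 0.353
¬D = 1 − 0.611 = 0.389
¬(C ↔ D) ↔ ¬D = 1 − |0.353 − 0.389| = 1 − 0.036 = 0.964
(A ⊕ (C ↔ A)) ↔ (¬(C ↔ D) ↔ ¬D) = 1 − |1.000 − 0.964| = 1 − 0.036 = 0.964
¬((A ⊕ (C ↔ A)) ↔ (¬(C ↔ D) ↔ ¬D)) = 1 − 0.964 = 0.036

0.036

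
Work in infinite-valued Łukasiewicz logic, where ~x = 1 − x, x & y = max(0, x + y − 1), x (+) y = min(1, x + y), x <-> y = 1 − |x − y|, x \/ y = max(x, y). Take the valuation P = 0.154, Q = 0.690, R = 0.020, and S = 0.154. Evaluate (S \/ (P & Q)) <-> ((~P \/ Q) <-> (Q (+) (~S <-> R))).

0.172

P & Q = max(0, 0.154 + 0.690 − 1) = max(0, -0.156) = 0.000
S \/ (P & Q) = max(0.154, 0.000) = 0.154
~P = 1 − 0.154 = 0.846
~P \/ Q = max(0.846, 0.690) = 0.846
~S = 1 − 0.154 = 0.846
~S <-> R = 1 − |0.846 − 0.020| = 1 − 0.826 = 0.174
Q (+) (~S <-> R) = min(1, 0.690 + 0.174) = min(1, 0.864) = 0.864
(~P \/ Q) <-> (Q (+) (~S <-> R)) = 1 − |0.846 − 0.864| = 1 − 0.018 = 0.982
(S \/ (P & Q)) <-> ((~P \/ Q) <-> (Q (+) (~S <-> R))) = 1 − |0.154 − 0.982| = 1 − 0.828 = 0.172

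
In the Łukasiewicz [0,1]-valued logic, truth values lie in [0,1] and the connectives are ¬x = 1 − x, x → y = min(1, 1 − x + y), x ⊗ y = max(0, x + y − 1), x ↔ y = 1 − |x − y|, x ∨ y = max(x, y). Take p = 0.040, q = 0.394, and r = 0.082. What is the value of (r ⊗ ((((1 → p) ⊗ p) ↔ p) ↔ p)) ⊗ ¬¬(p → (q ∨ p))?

0.000

1 → p = min(1, 1 − 1.000 + 0.040) = min(1, 0.040) = 0.040
(1 → p) ⊗ p = max(0, 0.040 + 0.040 − 1) = max(0, -0.920) = 0.000
((1 → p) ⊗ p) ↔ p = 1 − |0.000 − 0.040| = 1 − 0.040 = 0.960
(((1 → p) ⊗ p) ↔ p) ↔ p = 1 − |0.960 − 0.040| = 1 − 0.920 = 0.080
r ⊗ ((((1 → p) ⊗ p) ↔ p) ↔ p) = max(0, 0.082 + 0.080 − 1) = max(0, -0.838) = 0.000
q ∨ p = max(0.394, 0.040) = 0.394
p → (q ∨ p) = min(1, 1 − 0.040 + 0.394) = min(1, 1.354) = 1.000
¬(p → (q ∨ p)) = 1 − 1.000 = 0.000
¬¬(p → (q ∨ p)) = 1 − 0.000 = 1.000
(r ⊗ ((((1 → p) ⊗ p) ↔ p) ↔ p)) ⊗ ¬¬(p → (q ∨ p)) = max(0, 0.000 + 1.000 − 1) = max(0, 0.000) = 0.000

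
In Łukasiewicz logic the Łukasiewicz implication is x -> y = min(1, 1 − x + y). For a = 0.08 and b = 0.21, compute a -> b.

a -> b = min(1, 1 − 0.08 + 0.21) = min(1, 1.13) = 1.00
For comparison, the Gödel implication (1 if x ≤ y else y) would give 1.00.

1.00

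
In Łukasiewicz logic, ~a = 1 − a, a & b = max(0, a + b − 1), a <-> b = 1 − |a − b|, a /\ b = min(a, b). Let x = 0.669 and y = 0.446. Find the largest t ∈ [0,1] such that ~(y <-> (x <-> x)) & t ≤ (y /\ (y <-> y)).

0.892

x <-> x = 1 − |0.669 − 0.669| = 1 − 0.000 = 1.000
y <-> (x <-> x) = 1 − |0.446 − 1.000| = 1 − 0.554 = 0.446
~(y <-> (x <-> x)) = 1 − 0.446 = 0.554
So the left factor is ~(y <-> (x <-> x)) = 0.554.
y <-> y = 1 − |0.446 − 0.446| = 1 − 0.000 = 1.000
y /\ (y <-> y) = min(0.446, 1.000) = 0.446
So the right-hand bound is y /\ (y <-> y) = 0.446.
The residuum of the Łukasiewicz t-norm gives the supremum: min(1, 1 − 0.554 + 0.446).
1 − 0.554 + 0.446 = 0.892, so t = min(1, 0.892) = 0.892.
Check: 0.554 & 0.892 = max(0, 0.446) = 0.446 ≤ 0.446.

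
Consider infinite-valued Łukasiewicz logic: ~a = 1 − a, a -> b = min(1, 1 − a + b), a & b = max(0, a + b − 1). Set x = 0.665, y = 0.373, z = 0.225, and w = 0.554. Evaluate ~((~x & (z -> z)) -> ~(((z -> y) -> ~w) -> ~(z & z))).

0.335

~x = 1 − 0.665 = 0.335
z -> z = min(1, 1 − 0.225 + 0.225) = min(1, 1.000) = 1.000
~x & (z -> z) = max(0, 0.335 + 1.000 − 1) = max(0, 0.335) = 0.335
z -> y = min(1, 1 − 0.225 + 0.373) = min(1, 1.148) = 1.000
~w = 1 − 0.554 = 0.446
(z -> y) -> ~w = min(1, 1 − 1.000 + 0.446) = min(1, 0.446) = 0.446
z & z = max(0, 0.225 + 0.225 − 1) = max(0, -0.550) = 0.000
~(z & z) = 1 − 0.000 = 1.000
((z -> y) -> ~w) -> ~(z & z) = min(1, 1 − 0.446 + 1.000) = min(1, 1.554) = 1.000
~(((z -> y) -> ~w) -> ~(z & z)) = 1 − 1.000 = 0.000
(~x & (z -> z)) -> ~(((z -> y) -> ~w) -> ~(z & z)) = min(1, 1 − 0.335 + 0.000) = min(1, 0.665) = 0.665
~((~x & (z -> z)) -> ~(((z -> y) -> ~w) -> ~(z & z))) = 1 − 0.665 = 0.335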